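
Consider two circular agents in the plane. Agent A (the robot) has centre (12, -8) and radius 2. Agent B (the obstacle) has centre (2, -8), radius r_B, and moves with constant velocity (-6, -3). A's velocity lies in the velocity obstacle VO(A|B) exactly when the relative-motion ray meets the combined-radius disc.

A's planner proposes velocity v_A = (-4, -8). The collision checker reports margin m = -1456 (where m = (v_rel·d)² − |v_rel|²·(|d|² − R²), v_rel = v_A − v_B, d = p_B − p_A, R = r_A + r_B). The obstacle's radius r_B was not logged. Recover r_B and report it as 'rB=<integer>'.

m = -1456
d = (-10, 0);  v_rel = (2, -5),  |v_rel|² = 29
v_rel×d = (2)·(0) − (-5)·(-10) = -50
since m = R²·29 − (-50)²:  R² = (2500 + -1456) / 29 = 36
R = √36 = 6  ⇒  r_B = 6 − 2 = 4

rB=4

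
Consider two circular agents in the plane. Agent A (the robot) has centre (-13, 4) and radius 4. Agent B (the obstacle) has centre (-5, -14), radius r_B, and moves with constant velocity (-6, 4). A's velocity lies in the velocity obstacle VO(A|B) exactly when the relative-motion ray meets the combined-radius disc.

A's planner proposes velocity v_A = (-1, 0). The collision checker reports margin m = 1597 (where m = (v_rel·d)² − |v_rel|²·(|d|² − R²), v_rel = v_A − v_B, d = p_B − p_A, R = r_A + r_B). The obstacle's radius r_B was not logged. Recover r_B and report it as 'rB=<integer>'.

m = 1597
d = (8, -18);  v_rel = (5, -4),  |v_rel|² = 41
v_rel×d = (5)·(-18) − (-4)·(8) = -58
since m = R²·41 − (-58)²:  R² = (3364 + 1597) / 41 = 121
R = √121 = 11  ⇒  r_B = 11 − 4 = 7

rB=7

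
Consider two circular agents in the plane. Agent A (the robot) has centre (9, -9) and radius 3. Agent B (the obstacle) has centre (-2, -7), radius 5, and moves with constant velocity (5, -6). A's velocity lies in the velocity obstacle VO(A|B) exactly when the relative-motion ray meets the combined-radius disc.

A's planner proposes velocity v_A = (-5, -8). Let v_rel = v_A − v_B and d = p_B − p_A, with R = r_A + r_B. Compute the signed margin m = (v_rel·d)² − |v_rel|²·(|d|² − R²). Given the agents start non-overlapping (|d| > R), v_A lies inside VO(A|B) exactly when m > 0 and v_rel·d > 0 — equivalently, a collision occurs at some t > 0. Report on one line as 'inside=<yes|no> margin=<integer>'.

d = (-11, 2),  |d|² = 125;  R = 3+5 = 8,  c = 125−8² = 61
v_rel = (-10, -2),  |v_rel|² = 104;  v_rel·d = (-10)·(-11) + (-2)·(2) = 106
104·t² − 212·t + 61 = 0  ⇒  m = 106² − 104·61 = 4892
m = 4892 > 0,  v_rel·d = 106 > 0  ⇒  inside

inside=yes margin=4892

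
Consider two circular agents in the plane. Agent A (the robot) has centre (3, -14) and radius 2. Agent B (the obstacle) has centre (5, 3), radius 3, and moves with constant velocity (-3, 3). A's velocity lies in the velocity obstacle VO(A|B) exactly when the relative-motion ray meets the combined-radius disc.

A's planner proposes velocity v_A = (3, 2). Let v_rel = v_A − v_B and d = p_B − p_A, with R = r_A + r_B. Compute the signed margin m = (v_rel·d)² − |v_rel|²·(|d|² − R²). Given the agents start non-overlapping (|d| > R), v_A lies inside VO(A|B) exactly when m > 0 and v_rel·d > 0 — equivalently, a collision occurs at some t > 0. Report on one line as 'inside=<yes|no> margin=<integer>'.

d = (2, 17),  |d|² = 293;  R = 2+3 = 5,  c = 293−5² = 268
v_rel = (6, -1),  |v_rel|² = 37;  v_rel·d = (6)·(2) + (-1)·(17) = -5
37·t² + 10·t + 268 = 0  ⇒  m = (-5)² − 37·268 = -9891
m = -9891 < 0,  v_rel·d = -5 < 0  ⇒  outside

inside=no margin=-9891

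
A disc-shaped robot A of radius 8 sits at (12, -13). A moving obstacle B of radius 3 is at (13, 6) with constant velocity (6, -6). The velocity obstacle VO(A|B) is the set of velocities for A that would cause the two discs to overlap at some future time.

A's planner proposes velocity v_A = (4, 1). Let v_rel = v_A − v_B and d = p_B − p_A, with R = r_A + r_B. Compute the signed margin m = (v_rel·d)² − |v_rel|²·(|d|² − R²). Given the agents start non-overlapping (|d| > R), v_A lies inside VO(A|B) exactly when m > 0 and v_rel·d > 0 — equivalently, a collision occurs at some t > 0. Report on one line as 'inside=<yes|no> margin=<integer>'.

d = (1, 19),  |d|² = 362;  R = 8+3 = 11,  c = 362−11² = 241
v_rel = (-2, 7),  |v_rel|² = 53;  v_rel·d = (-2)·(1) + (7)·(19) = 131
53·t² − 262·t + 241 = 0  ⇒  m = 131² − 53·241 = 4388
m = 4388 > 0,  v_rel·d = 131 > 0  ⇒  inside

inside=yes margin=4388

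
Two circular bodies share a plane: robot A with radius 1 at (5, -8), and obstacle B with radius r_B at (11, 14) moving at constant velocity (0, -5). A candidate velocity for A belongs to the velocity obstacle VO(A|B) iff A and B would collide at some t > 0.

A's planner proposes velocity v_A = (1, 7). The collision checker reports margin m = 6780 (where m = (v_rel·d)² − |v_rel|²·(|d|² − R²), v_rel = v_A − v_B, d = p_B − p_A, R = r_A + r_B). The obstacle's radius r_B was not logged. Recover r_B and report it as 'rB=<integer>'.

m = 6780
d = (6, 22);  v_rel = (1, 12),  |v_rel|² = 145
v_rel×d = (1)·(22) − (12)·(6) = -50
since m = R²·145 − (-50)²:  R² = (2500 + 6780) / 145 = 64
R = √64 = 8  ⇒  r_B = 8 − 1 = 7

rB=7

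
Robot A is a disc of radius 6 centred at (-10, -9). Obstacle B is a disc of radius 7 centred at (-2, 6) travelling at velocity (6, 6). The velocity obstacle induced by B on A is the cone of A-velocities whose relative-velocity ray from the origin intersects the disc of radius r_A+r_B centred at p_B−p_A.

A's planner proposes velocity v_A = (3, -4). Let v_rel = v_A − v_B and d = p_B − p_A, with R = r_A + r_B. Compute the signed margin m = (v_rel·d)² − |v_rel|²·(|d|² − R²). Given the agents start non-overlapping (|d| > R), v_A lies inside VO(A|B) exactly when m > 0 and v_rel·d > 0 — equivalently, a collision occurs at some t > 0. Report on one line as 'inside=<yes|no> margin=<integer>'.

d = (8, 15),  |d|² = 289;  R = 6+7 = 13,  c = 289−13² = 120
v_rel = (-3, -10),  |v_rel|² = 109;  v_rel·d = (-3)·(8) + (-10)·(15) = -174
109·t² + 348·t + 120 = 0  ⇒  m = (-174)² − 109·120 = 17196
m = 17196 > 0,  v_rel·d = -174 < 0  ⇒  outside

inside=no margin=17196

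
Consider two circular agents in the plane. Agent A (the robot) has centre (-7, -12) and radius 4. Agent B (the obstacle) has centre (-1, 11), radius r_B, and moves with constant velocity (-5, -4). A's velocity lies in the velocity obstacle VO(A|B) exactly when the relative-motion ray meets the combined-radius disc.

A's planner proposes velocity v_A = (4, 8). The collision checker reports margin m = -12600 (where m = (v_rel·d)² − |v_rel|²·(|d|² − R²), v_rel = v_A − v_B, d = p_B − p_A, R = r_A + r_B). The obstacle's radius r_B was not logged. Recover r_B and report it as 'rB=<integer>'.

m = -12600
d = (6, 23);  v_rel = (9, 12),  |v_rel|² = 225
v_rel×d = (9)·(23) − (12)·(6) = 135
since m = R²·225 − 135²:  R² = (18225 + -12600) / 225 = 25
R = √25 = 5  ⇒  r_B = 5 − 4 = 1

rB=1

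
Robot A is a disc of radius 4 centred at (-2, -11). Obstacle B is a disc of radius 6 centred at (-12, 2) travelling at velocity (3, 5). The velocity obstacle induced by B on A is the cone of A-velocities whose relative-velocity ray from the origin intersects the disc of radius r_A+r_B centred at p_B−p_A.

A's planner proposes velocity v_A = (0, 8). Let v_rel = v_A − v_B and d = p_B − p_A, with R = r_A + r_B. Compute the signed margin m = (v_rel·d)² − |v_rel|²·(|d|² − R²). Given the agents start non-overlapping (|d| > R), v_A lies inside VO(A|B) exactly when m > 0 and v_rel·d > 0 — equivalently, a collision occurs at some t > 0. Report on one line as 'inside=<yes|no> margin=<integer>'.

d = (-10, 13),  |d|² = 269;  R = 4+6 = 10,  c = 269−10² = 169
v_rel = (-3, 3),  |v_rel|² = 18;  v_rel·d = (-3)·(-10) + (3)·(13) = 69
18·t² − 138·t + 169 = 0  ⇒  m = 69² − 18·169 = 1719
m = 1719 > 0,  v_rel·d = 69 > 0  ⇒  inside

inside=yes margin=1719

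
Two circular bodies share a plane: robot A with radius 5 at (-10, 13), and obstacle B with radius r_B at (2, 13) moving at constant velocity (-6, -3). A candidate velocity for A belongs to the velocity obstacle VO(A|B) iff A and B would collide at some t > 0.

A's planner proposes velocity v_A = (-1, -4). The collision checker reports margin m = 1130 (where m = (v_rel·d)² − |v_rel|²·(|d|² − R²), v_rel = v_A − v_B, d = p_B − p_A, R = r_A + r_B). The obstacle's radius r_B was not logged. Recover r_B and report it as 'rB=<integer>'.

m = 1130
d = (12, 0);  v_rel = (5, -1),  |v_rel|² = 26
v_rel×d = (5)·(0) − (-1)·(12) = 12
since m = R²·26 − 12²:  R² = (144 + 1130) / 26 = 49
R = √49 = 7  ⇒  r_B = 7 − 5 = 2

rB=2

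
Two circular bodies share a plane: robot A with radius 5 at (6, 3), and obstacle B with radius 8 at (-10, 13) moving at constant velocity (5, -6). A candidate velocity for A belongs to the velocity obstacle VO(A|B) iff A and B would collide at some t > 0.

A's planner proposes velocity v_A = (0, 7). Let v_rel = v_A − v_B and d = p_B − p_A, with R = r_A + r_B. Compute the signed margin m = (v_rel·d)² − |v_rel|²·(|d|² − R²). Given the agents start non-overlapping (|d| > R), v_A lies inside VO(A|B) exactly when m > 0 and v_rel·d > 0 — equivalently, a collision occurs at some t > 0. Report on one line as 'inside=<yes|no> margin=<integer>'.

d = (-16, 10),  |d|² = 356;  R = 5+8 = 13,  c = 356−13² = 187
v_rel = (-5, 13),  |v_rel|² = 194;  v_rel·d = (-5)·(-16) + (13)·(10) = 210
194·t² − 420·t + 187 = 0  ⇒  m = 210² − 194·187 = 7822
m = 7822 > 0,  v_rel·d = 210 > 0  ⇒  inside

inside=yes margin=7822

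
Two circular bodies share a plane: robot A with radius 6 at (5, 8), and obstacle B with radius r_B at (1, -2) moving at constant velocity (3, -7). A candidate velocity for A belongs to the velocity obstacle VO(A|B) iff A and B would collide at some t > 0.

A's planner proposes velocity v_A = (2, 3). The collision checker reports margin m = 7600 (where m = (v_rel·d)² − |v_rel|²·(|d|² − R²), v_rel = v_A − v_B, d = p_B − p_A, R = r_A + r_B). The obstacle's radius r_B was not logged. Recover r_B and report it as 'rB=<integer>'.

m = 7600
d = (-4, -10);  v_rel = (-1, 10),  |v_rel|² = 101
v_rel×d = (-1)·(-10) − (10)·(-4) = 50
since m = R²·101 − 50²:  R² = (2500 + 7600) / 101 = 100
R = √100 = 10  ⇒  r_B = 10 − 6 = 4

rB=4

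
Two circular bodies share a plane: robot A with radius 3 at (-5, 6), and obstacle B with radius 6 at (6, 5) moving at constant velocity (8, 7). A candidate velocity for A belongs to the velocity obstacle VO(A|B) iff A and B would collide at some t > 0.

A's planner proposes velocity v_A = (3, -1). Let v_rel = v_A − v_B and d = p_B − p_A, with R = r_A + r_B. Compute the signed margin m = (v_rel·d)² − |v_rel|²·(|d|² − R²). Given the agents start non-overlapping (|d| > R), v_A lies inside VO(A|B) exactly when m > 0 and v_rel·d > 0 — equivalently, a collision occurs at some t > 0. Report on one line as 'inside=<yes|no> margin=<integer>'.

d = (11, -1),  |d|² = 122;  R = 3+6 = 9,  c = 122−9² = 41
v_rel = (-5, -8),  |v_rel|² = 89;  v_rel·d = (-5)·(11) + (-8)·(-1) = -47
89·t² + 94·t + 41 = 0  ⇒  m = (-47)² − 89·41 = -1440
m = -1440 < 0,  v_rel·d = -47 < 0  ⇒  outside

inside=no margin=-1440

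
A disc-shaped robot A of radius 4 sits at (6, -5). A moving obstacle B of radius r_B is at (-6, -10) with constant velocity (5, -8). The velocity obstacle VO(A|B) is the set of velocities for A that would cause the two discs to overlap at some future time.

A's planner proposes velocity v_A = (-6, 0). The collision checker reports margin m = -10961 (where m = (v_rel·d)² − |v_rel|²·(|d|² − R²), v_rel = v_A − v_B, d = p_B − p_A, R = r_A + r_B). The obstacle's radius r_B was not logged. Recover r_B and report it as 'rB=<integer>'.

m = -10961
d = (-12, -5);  v_rel = (-11, 8),  |v_rel|² = 185
v_rel×d = (-11)·(-5) − (8)·(-12) = 151
since m = R²·185 − 151²:  R² = (22801 + -10961) / 185 = 64
R = √64 = 8  ⇒  r_B = 8 − 4 = 4

rB=4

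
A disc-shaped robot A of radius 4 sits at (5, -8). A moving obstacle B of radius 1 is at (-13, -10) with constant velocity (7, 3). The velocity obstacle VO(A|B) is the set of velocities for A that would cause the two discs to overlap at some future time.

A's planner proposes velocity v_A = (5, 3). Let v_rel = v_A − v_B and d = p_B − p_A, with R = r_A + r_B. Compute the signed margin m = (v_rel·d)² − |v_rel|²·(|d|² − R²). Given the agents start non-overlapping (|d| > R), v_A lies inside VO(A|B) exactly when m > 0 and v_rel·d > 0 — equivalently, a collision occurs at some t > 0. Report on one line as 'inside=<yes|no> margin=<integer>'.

d = (-18, -2),  |d|² = 328;  R = 4+1 = 5,  c = 328−5² = 303
v_rel = (-2, 0),  |v_rel|² = 4;  v_rel·d = (-2)·(-18) + (0)·(-2) = 36
4·t² − 72·t + 303 = 0  ⇒  m = 36² − 4·303 = 84
m = 84 > 0,  v_rel·d = 36 > 0  ⇒  inside

inside=yes margin=84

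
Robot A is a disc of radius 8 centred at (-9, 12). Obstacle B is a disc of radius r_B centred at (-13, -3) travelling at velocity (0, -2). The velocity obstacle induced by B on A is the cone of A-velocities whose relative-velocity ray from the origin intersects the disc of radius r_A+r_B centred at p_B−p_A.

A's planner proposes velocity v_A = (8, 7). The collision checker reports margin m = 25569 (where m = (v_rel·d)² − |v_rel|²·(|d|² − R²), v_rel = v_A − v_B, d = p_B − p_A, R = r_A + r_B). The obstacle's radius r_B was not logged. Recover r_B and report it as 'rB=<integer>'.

m = 25569
d = (-4, -15);  v_rel = (8, 9),  |v_rel|² = 145
v_rel×d = (8)·(-15) − (9)·(-4) = -84
since m = R²·145 − (-84)²:  R² = (7056 + 25569) / 145 = 225
R = √225 = 15  ⇒  r_B = 15 − 8 = 7

rB=7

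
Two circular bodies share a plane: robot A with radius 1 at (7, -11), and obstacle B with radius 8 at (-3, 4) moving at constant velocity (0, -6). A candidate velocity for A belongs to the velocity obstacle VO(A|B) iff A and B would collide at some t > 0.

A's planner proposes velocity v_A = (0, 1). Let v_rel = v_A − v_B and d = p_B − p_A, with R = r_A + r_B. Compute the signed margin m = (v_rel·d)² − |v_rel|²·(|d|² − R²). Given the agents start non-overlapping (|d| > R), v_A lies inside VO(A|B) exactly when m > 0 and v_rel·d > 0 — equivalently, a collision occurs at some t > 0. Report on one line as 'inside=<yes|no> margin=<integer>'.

d = (-10, 15),  |d|² = 325;  R = 1+8 = 9,  c = 325−9² = 244
v_rel = (0, 7),  |v_rel|² = 49;  v_rel·d = (0)·(-10) + (7)·(15) = 105
49·t² − 210·t + 244 = 0  ⇒  m = 105² − 49·244 = -931
m = -931 < 0,  v_rel·d = 105 > 0  ⇒  outside

inside=no margin=-931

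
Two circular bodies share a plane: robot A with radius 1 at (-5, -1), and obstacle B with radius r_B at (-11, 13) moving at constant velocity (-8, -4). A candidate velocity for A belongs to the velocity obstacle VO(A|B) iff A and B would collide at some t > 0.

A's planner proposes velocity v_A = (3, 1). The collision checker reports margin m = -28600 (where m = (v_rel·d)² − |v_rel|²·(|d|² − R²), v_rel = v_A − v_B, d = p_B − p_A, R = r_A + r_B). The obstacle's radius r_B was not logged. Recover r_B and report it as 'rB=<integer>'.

m = -28600
d = (-6, 14);  v_rel = (11, 5),  |v_rel|² = 146
v_rel×d = (11)·(14) − (5)·(-6) = 184
since m = R²·146 − 184²:  R² = (33856 + -28600) / 146 = 36
R = √36 = 6  ⇒  r_B = 6 − 1 = 5

rB=5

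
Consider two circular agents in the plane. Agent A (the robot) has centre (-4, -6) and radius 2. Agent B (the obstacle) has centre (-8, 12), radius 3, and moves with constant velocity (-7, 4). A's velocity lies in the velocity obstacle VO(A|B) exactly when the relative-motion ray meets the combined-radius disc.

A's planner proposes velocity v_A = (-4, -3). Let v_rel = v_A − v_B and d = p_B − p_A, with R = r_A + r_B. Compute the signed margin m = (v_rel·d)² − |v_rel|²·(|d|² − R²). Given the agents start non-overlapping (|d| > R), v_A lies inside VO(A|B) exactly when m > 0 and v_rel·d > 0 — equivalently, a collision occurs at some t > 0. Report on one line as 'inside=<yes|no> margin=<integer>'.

d = (-4, 18),  |d|² = 340;  R = 2+3 = 5,  c = 340−5² = 315
v_rel = (3, -7),  |v_rel|² = 58;  v_rel·d = (3)·(-4) + (-7)·(18) = -138
58·t² + 276·t + 315 = 0  ⇒  m = (-138)² − 58·315 = 774
m = 774 > 0,  v_rel·d = -138 < 0  ⇒  outside

inside=no margin=774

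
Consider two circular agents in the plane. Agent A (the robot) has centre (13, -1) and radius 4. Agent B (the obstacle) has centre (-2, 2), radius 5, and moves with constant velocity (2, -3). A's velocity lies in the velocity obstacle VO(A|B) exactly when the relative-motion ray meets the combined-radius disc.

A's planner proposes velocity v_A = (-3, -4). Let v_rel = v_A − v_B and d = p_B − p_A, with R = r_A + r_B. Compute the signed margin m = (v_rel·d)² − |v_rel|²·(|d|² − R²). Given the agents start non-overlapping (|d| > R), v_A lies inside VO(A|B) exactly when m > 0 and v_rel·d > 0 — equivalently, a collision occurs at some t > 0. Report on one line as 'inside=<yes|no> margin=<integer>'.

d = (-15, 3),  |d|² = 234;  R = 4+5 = 9,  c = 234−9² = 153
v_rel = (-5, -1),  |v_rel|² = 26;  v_rel·d = (-5)·(-15) + (-1)·(3) = 72
26·t² − 144·t + 153 = 0  ⇒  m = 72² − 26·153 = 1206
m = 1206 > 0,  v_rel·d = 72 > 0  ⇒  inside

inside=yes margin=1206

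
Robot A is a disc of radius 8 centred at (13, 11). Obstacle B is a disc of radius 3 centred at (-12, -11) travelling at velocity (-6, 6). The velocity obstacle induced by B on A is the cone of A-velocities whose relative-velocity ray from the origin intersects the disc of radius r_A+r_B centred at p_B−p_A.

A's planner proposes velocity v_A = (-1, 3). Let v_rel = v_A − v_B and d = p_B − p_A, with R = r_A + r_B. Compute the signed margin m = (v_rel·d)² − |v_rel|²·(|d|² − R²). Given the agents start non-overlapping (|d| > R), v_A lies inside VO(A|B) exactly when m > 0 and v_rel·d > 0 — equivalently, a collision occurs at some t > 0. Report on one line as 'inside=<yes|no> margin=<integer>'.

d = (-25, -22),  |d|² = 1109;  R = 8+3 = 11,  c = 1109−11² = 988
v_rel = (5, -3),  |v_rel|² = 34;  v_rel·d = (5)·(-25) + (-3)·(-22) = -59
34·t² + 118·t + 988 = 0  ⇒  m = (-59)² − 34·988 = -30111
m = -30111 < 0,  v_rel·d = -59 < 0  ⇒  outside

inside=no margin=-30111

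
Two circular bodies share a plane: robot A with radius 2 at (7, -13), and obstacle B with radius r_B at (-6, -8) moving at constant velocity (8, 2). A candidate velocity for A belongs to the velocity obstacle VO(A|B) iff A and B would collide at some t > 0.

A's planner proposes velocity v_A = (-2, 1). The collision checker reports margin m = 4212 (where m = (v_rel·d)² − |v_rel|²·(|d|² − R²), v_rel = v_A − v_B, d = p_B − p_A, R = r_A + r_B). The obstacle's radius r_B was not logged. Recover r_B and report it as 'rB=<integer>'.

m = 4212
d = (-13, 5);  v_rel = (-10, -1),  |v_rel|² = 101
v_rel×d = (-10)·(5) − (-1)·(-13) = -63
since m = R²·101 − (-63)²:  R² = (3969 + 4212) / 101 = 81
R = √81 = 9  ⇒  r_B = 9 − 2 = 7

rB=7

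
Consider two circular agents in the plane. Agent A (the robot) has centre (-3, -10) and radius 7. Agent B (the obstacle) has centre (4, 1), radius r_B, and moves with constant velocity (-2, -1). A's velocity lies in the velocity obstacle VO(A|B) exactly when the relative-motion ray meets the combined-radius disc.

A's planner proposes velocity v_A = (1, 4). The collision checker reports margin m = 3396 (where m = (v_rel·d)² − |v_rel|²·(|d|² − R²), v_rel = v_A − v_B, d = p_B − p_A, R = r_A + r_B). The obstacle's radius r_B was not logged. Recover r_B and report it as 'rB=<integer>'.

m = 3396
d = (7, 11);  v_rel = (3, 5),  |v_rel|² = 34
v_rel×d = (3)·(11) − (5)·(7) = -2
since m = R²·34 − (-2)²:  R² = (4 + 3396) / 34 = 100
R = √100 = 10  ⇒  r_B = 10 − 7 = 3

rB=3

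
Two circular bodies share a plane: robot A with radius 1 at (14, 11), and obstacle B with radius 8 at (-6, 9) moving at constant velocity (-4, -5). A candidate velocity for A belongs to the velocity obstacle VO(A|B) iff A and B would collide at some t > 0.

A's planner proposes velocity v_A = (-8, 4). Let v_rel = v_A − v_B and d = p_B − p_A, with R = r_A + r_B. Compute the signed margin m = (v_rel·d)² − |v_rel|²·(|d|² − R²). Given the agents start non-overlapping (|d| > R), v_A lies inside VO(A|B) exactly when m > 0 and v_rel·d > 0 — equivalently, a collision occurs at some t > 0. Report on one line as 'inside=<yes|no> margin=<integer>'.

d = (-20, -2),  |d|² = 404;  R = 1+8 = 9,  c = 404−9² = 323
v_rel = (-4, 9),  |v_rel|² = 97;  v_rel·d = (-4)·(-20) + (9)·(-2) = 62
97·t² − 124·t + 323 = 0  ⇒  m = 62² − 97·323 = -27487
m = -27487 < 0,  v_rel·d = 62 > 0  ⇒  outside

inside=no margin=-27487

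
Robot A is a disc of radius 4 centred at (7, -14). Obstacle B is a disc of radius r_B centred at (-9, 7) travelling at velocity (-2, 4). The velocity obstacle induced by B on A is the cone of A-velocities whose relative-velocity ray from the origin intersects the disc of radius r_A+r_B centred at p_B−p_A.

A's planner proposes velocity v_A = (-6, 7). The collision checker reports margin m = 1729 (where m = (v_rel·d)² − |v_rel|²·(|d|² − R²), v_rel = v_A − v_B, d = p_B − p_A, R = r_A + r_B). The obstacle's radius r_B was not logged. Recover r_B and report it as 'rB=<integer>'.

m = 1729
d = (-16, 21);  v_rel = (-4, 3),  |v_rel|² = 25
v_rel×d = (-4)·(21) − (3)·(-16) = -36
since m = R²·25 − (-36)²:  R² = (1296 + 1729) / 25 = 121
R = √121 = 11  ⇒  r_B = 11 − 4 = 7

rB=7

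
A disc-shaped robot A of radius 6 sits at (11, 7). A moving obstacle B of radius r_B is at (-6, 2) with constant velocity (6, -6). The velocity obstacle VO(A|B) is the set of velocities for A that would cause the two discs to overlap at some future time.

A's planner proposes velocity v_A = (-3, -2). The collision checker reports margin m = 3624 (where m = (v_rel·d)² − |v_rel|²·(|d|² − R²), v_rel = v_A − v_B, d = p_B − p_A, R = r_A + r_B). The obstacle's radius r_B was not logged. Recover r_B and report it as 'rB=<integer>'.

m = 3624
d = (-17, -5);  v_rel = (-9, 4),  |v_rel|² = 97
v_rel×d = (-9)·(-5) − (4)·(-17) = 113
since m = R²·97 − 113²:  R² = (12769 + 3624) / 97 = 169
R = √169 = 13  ⇒  r_B = 13 − 6 = 7

rB=7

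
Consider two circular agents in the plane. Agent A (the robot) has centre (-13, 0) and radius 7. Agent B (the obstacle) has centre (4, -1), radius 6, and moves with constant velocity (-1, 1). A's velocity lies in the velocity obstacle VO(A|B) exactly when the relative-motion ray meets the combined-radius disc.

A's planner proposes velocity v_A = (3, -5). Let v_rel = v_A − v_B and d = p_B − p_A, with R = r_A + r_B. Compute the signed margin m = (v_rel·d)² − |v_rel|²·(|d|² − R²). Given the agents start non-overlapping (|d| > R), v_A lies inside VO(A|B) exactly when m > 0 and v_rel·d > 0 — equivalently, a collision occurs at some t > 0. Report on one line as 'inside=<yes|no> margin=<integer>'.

d = (17, -1),  |d|² = 290;  R = 7+6 = 13,  c = 290−13² = 121
v_rel = (4, -6),  |v_rel|² = 52;  v_rel·d = (4)·(17) + (-6)·(-1) = 74
52·t² − 148·t + 121 = 0  ⇒  m = 74² − 52·121 = -816
m = -816 < 0,  v_rel·d = 74 > 0  ⇒  outside

inside=no margin=-816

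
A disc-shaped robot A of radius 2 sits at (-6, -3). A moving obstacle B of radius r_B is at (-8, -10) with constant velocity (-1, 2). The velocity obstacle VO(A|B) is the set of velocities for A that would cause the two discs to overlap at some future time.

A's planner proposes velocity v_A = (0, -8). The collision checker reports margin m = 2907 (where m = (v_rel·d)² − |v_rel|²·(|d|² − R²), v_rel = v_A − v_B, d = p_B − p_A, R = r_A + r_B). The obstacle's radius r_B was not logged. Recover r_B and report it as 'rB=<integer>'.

m = 2907
d = (-2, -7);  v_rel = (1, -10),  |v_rel|² = 101
v_rel×d = (1)·(-7) − (-10)·(-2) = -27
since m = R²·101 − (-27)²:  R² = (729 + 2907) / 101 = 36
R = √36 = 6  ⇒  r_B = 6 − 2 = 4

rB=4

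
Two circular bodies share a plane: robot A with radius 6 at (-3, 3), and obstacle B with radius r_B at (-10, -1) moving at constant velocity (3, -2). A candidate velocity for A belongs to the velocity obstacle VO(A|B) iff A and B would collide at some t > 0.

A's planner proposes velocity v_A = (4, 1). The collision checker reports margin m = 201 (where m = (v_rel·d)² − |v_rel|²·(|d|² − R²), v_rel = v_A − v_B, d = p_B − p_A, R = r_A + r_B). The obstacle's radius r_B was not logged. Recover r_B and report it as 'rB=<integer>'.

m = 201
d = (-7, -4);  v_rel = (1, 3),  |v_rel|² = 10
v_rel×d = (1)·(-4) − (3)·(-7) = 17
since m = R²·10 − 17²:  R² = (289 + 201) / 10 = 49
R = √49 = 7  ⇒  r_B = 7 − 6 = 1

rB=1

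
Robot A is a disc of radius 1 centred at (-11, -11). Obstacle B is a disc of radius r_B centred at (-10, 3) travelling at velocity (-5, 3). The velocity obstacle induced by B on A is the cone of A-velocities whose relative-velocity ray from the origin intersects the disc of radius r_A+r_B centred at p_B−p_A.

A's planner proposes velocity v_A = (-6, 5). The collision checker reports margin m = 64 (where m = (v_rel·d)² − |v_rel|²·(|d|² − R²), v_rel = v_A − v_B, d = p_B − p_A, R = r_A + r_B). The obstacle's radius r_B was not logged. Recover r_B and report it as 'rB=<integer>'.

m = 64
d = (1, 14);  v_rel = (-1, 2),  |v_rel|² = 5
v_rel×d = (-1)·(14) − (2)·(1) = -16
since m = R²·5 − (-16)²:  R² = (256 + 64) / 5 = 64
R = √64 = 8  ⇒  r_B = 8 − 1 = 7

rB=7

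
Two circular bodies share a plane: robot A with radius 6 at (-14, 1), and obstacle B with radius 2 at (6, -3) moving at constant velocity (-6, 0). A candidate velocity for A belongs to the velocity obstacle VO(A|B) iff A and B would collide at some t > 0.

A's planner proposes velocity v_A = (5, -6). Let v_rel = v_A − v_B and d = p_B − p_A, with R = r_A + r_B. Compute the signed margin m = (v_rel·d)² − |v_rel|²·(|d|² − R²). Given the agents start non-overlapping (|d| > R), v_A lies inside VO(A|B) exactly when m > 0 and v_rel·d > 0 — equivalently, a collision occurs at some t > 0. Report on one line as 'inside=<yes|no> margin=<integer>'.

d = (20, -4),  |d|² = 416;  R = 6+2 = 8,  c = 416−8² = 352
v_rel = (11, -6),  |v_rel|² = 157;  v_rel·d = (11)·(20) + (-6)·(-4) = 244
157·t² − 488·t + 352 = 0  ⇒  m = 244² − 157·352 = 4272
m = 4272 > 0,  v_rel·d = 244 > 0  ⇒  inside

inside=yes margin=4272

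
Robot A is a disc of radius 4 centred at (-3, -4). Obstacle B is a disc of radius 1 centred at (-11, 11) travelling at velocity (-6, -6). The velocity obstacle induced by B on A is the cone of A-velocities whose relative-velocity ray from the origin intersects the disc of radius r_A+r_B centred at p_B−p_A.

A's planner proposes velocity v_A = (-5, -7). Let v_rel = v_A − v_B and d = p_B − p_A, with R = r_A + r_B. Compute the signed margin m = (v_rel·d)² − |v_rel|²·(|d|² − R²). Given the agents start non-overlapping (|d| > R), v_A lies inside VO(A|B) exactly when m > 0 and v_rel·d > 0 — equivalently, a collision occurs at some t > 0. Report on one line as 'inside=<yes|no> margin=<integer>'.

d = (-8, 15),  |d|² = 289;  R = 4+1 = 5,  c = 289−5² = 264
v_rel = (1, -1),  |v_rel|² = 2;  v_rel·d = (1)·(-8) + (-1)·(15) = -23
2·t² + 46·t + 264 = 0  ⇒  m = (-23)² − 2·264 = 1
m = 1 > 0,  v_rel·d = -23 < 0  ⇒  outside

inside=no margin=1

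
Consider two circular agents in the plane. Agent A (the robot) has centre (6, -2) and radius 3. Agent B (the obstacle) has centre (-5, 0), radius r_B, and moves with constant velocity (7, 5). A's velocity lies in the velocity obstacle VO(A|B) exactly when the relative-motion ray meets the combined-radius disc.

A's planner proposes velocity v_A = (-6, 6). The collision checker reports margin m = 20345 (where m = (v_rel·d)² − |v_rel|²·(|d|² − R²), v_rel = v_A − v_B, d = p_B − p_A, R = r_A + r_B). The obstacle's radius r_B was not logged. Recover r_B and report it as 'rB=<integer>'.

m = 20345
d = (-11, 2);  v_rel = (-13, 1),  |v_rel|² = 170
v_rel×d = (-13)·(2) − (1)·(-11) = -15
since m = R²·170 − (-15)²:  R² = (225 + 20345) / 170 = 121
R = √121 = 11  ⇒  r_B = 11 − 3 = 8

rB=8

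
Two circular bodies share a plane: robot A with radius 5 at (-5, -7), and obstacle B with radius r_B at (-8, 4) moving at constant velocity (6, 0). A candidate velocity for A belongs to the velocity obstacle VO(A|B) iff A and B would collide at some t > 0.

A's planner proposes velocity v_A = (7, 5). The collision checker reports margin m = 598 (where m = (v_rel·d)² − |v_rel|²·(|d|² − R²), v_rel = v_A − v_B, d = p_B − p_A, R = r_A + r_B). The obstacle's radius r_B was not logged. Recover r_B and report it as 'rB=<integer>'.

m = 598
d = (-3, 11);  v_rel = (1, 5),  |v_rel|² = 26
v_rel×d = (1)·(11) − (5)·(-3) = 26
since m = R²·26 − 26²:  R² = (676 + 598) / 26 = 49
R = √49 = 7  ⇒  r_B = 7 − 5 = 2

rB=2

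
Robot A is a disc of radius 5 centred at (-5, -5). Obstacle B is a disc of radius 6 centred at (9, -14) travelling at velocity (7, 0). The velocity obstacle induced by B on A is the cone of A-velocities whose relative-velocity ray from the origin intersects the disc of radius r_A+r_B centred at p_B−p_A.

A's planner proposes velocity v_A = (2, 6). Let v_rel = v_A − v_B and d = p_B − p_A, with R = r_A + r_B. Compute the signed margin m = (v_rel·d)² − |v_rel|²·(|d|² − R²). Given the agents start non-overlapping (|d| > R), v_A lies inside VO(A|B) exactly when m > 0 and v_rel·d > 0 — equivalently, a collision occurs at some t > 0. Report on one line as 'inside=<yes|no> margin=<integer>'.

d = (14, -9),  |d|² = 277;  R = 5+6 = 11,  c = 277−11² = 156
v_rel = (-5, 6),  |v_rel|² = 61;  v_rel·d = (-5)·(14) + (6)·(-9) = -124
61·t² + 248·t + 156 = 0  ⇒  m = (-124)² − 61·156 = 5860
m = 5860 > 0,  v_rel·d = -124 < 0  ⇒  outside

inside=no margin=5860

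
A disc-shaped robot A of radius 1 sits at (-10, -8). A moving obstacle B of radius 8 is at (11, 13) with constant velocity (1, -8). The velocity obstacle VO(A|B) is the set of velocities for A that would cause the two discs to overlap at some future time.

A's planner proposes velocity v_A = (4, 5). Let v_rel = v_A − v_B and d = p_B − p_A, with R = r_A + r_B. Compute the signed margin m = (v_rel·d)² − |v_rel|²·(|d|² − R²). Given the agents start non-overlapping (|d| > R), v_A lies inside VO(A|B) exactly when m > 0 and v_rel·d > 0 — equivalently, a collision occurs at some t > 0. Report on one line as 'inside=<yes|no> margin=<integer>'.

d = (21, 21),  |d|² = 882;  R = 1+8 = 9,  c = 882−9² = 801
v_rel = (3, 13),  |v_rel|² = 178;  v_rel·d = (3)·(21) + (13)·(21) = 336
178·t² − 672·t + 801 = 0  ⇒  m = 336² − 178·801 = -29682
m = -29682 < 0,  v_rel·d = 336 > 0  ⇒  outside

inside=no margin=-29682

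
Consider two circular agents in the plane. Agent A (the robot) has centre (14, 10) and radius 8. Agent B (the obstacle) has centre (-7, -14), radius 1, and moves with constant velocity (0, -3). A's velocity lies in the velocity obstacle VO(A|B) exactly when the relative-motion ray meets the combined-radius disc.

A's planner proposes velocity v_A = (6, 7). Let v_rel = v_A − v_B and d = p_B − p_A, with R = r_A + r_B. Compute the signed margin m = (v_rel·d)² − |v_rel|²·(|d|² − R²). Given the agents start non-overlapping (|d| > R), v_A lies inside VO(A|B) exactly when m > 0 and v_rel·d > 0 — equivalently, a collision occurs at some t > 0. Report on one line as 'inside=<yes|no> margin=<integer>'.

d = (-21, -24),  |d|² = 1017;  R = 8+1 = 9,  c = 1017−9² = 936
v_rel = (6, 10),  |v_rel|² = 136;  v_rel·d = (6)·(-21) + (10)·(-24) = -366
136·t² + 732·t + 936 = 0  ⇒  m = (-366)² − 136·936 = 6660
m = 6660 > 0,  v_rel·d = -366 < 0  ⇒  outside

inside=no margin=6660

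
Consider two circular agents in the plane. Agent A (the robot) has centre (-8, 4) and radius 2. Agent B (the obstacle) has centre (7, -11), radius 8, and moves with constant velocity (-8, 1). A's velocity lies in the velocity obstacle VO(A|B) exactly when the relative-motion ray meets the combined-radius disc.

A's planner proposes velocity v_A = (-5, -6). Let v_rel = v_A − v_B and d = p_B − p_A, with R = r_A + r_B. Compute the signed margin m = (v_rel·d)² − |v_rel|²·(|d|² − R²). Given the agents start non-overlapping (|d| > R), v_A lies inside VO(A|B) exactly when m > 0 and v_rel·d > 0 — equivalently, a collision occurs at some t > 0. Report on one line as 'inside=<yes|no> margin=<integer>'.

d = (15, -15),  |d|² = 450;  R = 2+8 = 10,  c = 450−10² = 350
v_rel = (3, -7),  |v_rel|² = 58;  v_rel·d = (3)·(15) + (-7)·(-15) = 150
58·t² − 300·t + 350 = 0  ⇒  m = 150² − 58·350 = 2200
m = 2200 > 0,  v_rel·d = 150 > 0  ⇒  inside

inside=yes margin=2200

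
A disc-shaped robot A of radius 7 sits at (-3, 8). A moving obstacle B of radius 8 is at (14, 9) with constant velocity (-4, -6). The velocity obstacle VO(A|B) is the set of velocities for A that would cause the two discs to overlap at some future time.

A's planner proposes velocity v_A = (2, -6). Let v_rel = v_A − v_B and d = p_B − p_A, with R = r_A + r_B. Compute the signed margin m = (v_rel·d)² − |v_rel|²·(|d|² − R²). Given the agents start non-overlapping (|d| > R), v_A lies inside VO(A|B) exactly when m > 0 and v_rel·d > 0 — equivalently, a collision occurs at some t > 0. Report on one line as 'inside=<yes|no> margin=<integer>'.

d = (17, 1),  |d|² = 290;  R = 7+8 = 15,  c = 290−15² = 65
v_rel = (6, 0),  |v_rel|² = 36;  v_rel·d = (6)·(17) + (0)·(1) = 102
36·t² − 204·t + 65 = 0  ⇒  m = 102² − 36·65 = 8064
m = 8064 > 0,  v_rel·d = 102 > 0  ⇒  inside

inside=yes margin=8064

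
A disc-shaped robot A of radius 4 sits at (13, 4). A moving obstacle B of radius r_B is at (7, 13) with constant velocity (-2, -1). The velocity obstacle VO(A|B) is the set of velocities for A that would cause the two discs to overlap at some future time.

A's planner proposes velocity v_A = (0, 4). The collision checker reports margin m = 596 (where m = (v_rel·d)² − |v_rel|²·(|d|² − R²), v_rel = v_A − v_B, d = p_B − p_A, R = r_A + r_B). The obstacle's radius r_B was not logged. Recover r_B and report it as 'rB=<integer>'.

m = 596
d = (-6, 9);  v_rel = (2, 5),  |v_rel|² = 29
v_rel×d = (2)·(9) − (5)·(-6) = 48
since m = R²·29 − 48²:  R² = (2304 + 596) / 29 = 100
R = √100 = 10  ⇒  r_B = 10 − 4 = 6

rB=6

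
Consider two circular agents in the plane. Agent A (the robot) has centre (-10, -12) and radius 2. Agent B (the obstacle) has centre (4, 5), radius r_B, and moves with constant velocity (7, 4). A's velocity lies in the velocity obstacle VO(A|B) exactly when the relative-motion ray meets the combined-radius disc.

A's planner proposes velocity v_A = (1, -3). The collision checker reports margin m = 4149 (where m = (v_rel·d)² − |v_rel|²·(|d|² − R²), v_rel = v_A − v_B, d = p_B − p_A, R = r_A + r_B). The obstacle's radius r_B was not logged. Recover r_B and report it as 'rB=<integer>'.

m = 4149
d = (14, 17);  v_rel = (-6, -7),  |v_rel|² = 85
v_rel×d = (-6)·(17) − (-7)·(14) = -4
since m = R²·85 − (-4)²:  R² = (16 + 4149) / 85 = 49
R = √49 = 7  ⇒  r_B = 7 − 2 = 5

rB=5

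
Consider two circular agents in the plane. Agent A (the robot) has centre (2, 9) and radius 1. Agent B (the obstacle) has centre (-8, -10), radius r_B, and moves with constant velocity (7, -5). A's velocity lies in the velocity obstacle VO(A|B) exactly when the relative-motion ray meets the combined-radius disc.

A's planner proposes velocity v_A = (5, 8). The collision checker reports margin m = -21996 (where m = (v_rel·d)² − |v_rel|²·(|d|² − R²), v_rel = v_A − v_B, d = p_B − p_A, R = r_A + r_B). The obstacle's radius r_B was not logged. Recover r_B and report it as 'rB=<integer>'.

m = -21996
d = (-10, -19);  v_rel = (-2, 13),  |v_rel|² = 173
v_rel×d = (-2)·(-19) − (13)·(-10) = 168
since m = R²·173 − 168²:  R² = (28224 + -21996) / 173 = 36
R = √36 = 6  ⇒  r_B = 6 − 1 = 5

rB=5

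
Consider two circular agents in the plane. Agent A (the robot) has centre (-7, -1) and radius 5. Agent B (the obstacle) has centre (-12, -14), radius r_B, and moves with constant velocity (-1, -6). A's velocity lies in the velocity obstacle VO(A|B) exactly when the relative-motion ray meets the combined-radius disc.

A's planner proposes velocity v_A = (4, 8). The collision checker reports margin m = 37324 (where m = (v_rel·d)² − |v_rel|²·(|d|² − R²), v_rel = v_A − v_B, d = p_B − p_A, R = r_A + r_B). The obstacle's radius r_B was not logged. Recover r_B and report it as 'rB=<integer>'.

m = 37324
d = (-5, -13);  v_rel = (5, 14),  |v_rel|² = 221
v_rel×d = (5)·(-13) − (14)·(-5) = 5
since m = R²·221 − 5²:  R² = (25 + 37324) / 221 = 169
R = √169 = 13  ⇒  r_B = 13 − 5 = 8

rB=8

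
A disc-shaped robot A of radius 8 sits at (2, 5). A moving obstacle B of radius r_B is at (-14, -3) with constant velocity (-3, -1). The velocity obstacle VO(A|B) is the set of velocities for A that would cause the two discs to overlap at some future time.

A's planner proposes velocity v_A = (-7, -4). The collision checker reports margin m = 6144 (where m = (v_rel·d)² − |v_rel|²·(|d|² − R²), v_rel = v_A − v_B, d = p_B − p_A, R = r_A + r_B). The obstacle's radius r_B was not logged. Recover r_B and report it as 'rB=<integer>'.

m = 6144
d = (-16, -8);  v_rel = (-4, -3),  |v_rel|² = 25
v_rel×d = (-4)·(-8) − (-3)·(-16) = -16
since m = R²·25 − (-16)²:  R² = (256 + 6144) / 25 = 256
R = √256 = 16  ⇒  r_B = 16 − 8 = 8

rB=8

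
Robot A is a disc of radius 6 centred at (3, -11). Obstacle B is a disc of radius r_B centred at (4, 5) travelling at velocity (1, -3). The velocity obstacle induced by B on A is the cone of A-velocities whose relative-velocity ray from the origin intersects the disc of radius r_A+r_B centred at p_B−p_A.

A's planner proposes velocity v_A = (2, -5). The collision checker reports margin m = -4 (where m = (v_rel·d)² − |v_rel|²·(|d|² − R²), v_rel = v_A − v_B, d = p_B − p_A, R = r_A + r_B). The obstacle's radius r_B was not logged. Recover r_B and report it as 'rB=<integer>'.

m = -4
d = (1, 16);  v_rel = (1, -2),  |v_rel|² = 5
v_rel×d = (1)·(16) − (-2)·(1) = 18
since m = R²·5 − 18²:  R² = (324 + -4) / 5 = 64
R = √64 = 8  ⇒  r_B = 8 − 6 = 2

rB=2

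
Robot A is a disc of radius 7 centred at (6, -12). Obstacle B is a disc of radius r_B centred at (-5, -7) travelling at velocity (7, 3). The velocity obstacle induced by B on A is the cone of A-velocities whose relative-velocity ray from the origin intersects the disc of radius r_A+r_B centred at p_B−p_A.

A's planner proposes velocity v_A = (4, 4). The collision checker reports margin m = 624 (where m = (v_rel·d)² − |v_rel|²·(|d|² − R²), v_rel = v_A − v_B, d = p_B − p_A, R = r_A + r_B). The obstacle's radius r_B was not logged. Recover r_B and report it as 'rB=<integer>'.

m = 624
d = (-11, 5);  v_rel = (-3, 1),  |v_rel|² = 10
v_rel×d = (-3)·(5) − (1)·(-11) = -4
since m = R²·10 − (-4)²:  R² = (16 + 624) / 10 = 64
R = √64 = 8  ⇒  r_B = 8 − 7 = 1

rB=1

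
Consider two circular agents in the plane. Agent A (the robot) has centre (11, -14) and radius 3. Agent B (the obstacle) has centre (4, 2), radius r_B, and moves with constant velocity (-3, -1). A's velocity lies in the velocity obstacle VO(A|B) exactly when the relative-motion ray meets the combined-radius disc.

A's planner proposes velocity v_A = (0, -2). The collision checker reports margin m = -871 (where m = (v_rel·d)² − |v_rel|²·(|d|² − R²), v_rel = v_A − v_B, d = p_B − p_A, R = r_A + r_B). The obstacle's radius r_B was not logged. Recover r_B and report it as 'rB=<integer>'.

m = -871
d = (-7, 16);  v_rel = (3, -1),  |v_rel|² = 10
v_rel×d = (3)·(16) − (-1)·(-7) = 41
since m = R²·10 − 41²:  R² = (1681 + -871) / 10 = 81
R = √81 = 9  ⇒  r_B = 9 − 3 = 6

rB=6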